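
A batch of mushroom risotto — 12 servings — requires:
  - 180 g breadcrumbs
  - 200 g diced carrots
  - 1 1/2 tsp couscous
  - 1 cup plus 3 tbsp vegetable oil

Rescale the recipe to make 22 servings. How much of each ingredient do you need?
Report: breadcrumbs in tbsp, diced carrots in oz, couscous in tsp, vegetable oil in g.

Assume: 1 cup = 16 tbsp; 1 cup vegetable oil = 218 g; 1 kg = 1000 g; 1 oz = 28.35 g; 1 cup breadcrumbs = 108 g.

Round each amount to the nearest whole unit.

Scaling factor: 22/12 = 11/6.
breadcrumbs: 180 g × 11/6 ÷ 108 g/cup × 16 tbsp/cup ≈ 49 tbsp
diced carrots: 200 g × 11/6 ÷ 28.35 g/oz ≈ 13 oz
couscous: 1.5 tsp × 11/6 ≈ 3 tsp
vegetable oil: (1 cup + 3 tbsp = 1.1875 cup) × 11/6 × 218 g/cup ≈ 475 g

breadcrumbs: 49 tbsp; diced carrots: 13 oz; couscous: 3 tsp; vegetable oil: 475 g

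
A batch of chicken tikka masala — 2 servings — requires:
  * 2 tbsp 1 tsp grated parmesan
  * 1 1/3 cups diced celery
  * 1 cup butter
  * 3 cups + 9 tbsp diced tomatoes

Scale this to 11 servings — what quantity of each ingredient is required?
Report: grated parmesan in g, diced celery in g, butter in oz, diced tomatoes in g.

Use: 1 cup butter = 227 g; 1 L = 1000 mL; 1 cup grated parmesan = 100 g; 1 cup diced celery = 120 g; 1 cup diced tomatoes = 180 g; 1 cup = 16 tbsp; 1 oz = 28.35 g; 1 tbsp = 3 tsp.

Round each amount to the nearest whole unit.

grated parmesan: 80 g; diced celery: 880 g; butter: 44 oz; diced tomatoes: 3527 g

Scaling factor: 11/2 = 5.5.
grated parmesan: (2 tbsp + 1 tsp = 7/3 tbsp) × 11/2 ÷ 16 tbsp/cup × 100 g/cup ≈ 80 g
diced celery: 4/3 cup × 11/2 × 120 g/cup = 880 g
butter: 1 cup × 11/2 × 227 g/cup ÷ 28.35 g/oz ≈ 44 oz
diced tomatoes: (3 cup + 9 tbsp = 3.5625 cup) × 11/2 × 180 g/cup ≈ 3527 g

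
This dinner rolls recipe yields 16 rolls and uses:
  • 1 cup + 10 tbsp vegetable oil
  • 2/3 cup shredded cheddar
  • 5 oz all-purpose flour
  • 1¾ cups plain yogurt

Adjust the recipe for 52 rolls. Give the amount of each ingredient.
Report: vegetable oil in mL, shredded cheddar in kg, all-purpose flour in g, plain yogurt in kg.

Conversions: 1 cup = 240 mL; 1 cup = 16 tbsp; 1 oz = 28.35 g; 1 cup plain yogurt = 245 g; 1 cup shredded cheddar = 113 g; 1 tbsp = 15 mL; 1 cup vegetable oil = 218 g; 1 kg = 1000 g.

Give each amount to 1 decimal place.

vegetable oil: 1267.5 mL; shredded cheddar: 0.2 kg; all-purpose flour: 460.7 g; plain yogurt: 1.4 kg

Scaling factor: 52/16 = 13/4 = 3.25.
vegetable oil: (1 cup + 10 tbsp = 1.625 cup) × 13/4 × 240 mL/cup = 1267.5 mL
shredded cheddar: 2/3 cup × 13/4 × 113 g/cup ÷ 1000 g/kg ≈ 0.2 kg
all-purpose flour: 5 oz × 13/4 × 28.35 g/oz ≈ 460.7 g
plain yogurt: 1.75 cup × 13/4 × 245 g/cup ÷ 1000 g/kg ≈ 1.4 kg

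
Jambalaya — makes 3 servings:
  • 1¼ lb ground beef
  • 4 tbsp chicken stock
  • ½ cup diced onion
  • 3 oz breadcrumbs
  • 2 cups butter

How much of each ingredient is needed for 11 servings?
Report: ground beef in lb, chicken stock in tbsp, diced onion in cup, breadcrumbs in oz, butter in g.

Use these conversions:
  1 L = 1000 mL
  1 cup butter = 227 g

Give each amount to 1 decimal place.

ground beef: 4.6 lb; chicken stock: 14.7 tbsp; diced onion: 1.8 cup; breadcrumbs: 11.0 oz; butter: 1664.7 g

Scaling factor: 11/3.
ground beef: 1.25 lb × 11/3 ≈ 4.6 lb
chicken stock: 4 tbsp × 11/3 ≈ 14.7 tbsp
diced onion: 0.5 cup × 11/3 ≈ 1.8 cup
breadcrumbs: 3 oz × 11/3 = 11.0 oz
butter: 2 cup × 11/3 × 227 g/cup ≈ 1664.7 g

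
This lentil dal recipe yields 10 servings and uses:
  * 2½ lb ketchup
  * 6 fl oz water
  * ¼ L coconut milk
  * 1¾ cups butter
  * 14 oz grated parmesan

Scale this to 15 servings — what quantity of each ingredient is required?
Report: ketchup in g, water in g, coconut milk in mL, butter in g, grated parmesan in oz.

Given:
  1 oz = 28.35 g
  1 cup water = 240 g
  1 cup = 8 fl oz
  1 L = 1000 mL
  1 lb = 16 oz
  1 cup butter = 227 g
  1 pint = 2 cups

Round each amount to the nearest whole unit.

Scaling factor: 15/10 = 3/2 = 1.5.
ketchup: 2.5 lb × 3/2 × 16 oz/lb × 28.35 g/oz = 1701 g
water: 6 fl oz × 3/2 ÷ 8 fl oz/cup × 240 g/cup = 270 g
coconut milk: 0.25 L × 3/2 × 1000 mL/L = 375 mL
butter: 1.75 cup × 3/2 × 227 g/cup ≈ 596 g
grated parmesan: 14 oz × 3/2 = 21 oz

ketchup: 1701 g; water: 270 g; coconut milk: 375 mL; butter: 596 g; grated parmesan: 21 oz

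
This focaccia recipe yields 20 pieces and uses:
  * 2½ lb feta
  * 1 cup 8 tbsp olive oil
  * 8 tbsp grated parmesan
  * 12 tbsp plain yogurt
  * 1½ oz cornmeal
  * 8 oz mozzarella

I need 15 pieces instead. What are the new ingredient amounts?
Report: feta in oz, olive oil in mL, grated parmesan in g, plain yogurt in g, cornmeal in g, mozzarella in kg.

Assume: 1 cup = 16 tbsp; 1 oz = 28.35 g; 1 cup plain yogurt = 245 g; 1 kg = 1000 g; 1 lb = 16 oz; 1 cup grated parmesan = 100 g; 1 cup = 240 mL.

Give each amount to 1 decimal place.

Scaling factor: 15/20 = 3/4 = 0.75.
feta: 2.5 lb × 3/4 × 16 oz/lb = 30.0 oz
olive oil: (1 cup + 8 tbsp = 1.5 cup) × 3/4 × 240 mL/cup = 270.0 mL
grated parmesan: 8 tbsp × 3/4 ÷ 16 tbsp/cup × 100 g/cup = 37.5 g
plain yogurt: 12 tbsp × 3/4 ÷ 16 tbsp/cup × 245 g/cup ≈ 137.8 g
cornmeal: 1.5 oz × 3/4 × 28.35 g/oz ≈ 31.9 g
mozzarella: 8 oz × 3/4 × 28.35 g/oz ÷ 1000 g/kg ≈ 0.2 kg

feta: 30.0 oz; olive oil: 270.0 mL; grated parmesan: 37.5 g; plain yogurt: 137.8 g; cornmeal: 31.9 g; mozzarella: 0.2 kg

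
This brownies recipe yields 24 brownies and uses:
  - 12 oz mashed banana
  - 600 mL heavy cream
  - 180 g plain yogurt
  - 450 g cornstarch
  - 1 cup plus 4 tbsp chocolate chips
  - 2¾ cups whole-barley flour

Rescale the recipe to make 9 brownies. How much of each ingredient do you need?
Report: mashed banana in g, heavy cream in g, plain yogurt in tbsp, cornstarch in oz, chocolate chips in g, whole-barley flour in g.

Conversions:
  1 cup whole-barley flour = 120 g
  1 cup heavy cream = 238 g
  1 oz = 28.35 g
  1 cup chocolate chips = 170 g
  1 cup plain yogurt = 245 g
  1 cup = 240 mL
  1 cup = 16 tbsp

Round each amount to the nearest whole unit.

Scaling factor: 9/24 = 3/8 = 0.375.
mashed banana: 12 oz × 3/8 × 28.35 g/oz ≈ 128 g
heavy cream: 600 mL × 3/8 ÷ 240 mL/cup × 238 g/cup ≈ 223 g
plain yogurt: 180 g × 3/8 ÷ 245 g/cup × 16 tbsp/cup ≈ 4 tbsp
cornstarch: 450 g × 3/8 ÷ 28.35 g/oz ≈ 6 oz
chocolate chips: (1 cup + 4 tbsp = 1.25 cup) × 3/8 × 170 g/cup ≈ 80 g
whole-barley flour: 2.75 cup × 3/8 × 120 g/cup ≈ 124 g

mashed banana: 128 g; heavy cream: 223 g; plain yogurt: 4 tbsp; cornstarch: 6 oz; chocolate chips: 80 g; whole-barley flour: 124 g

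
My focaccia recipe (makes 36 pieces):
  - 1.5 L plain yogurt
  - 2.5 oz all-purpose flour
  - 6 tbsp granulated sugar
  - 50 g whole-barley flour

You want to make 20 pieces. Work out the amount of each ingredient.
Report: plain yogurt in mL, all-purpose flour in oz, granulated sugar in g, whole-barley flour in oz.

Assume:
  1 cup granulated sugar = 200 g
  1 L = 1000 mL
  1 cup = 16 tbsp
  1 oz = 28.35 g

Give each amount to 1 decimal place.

Scaling factor: 20/36 = 5/9.
plain yogurt: 1.5 L × 5/9 × 1000 mL/L ≈ 833.3 mL
all-purpose flour: 2.5 oz × 5/9 ≈ 1.4 oz
granulated sugar: 6 tbsp × 5/9 ÷ 16 tbsp/cup × 200 g/cup ≈ 41.7 g
whole-barley flour: 50 g × 5/9 ÷ 28.35 g/oz ≈ 1.0 oz

plain yogurt: 833.3 mL; all-purpose flour: 1.4 oz; granulated sugar: 41.7 g; whole-barley flour: 1.0 oz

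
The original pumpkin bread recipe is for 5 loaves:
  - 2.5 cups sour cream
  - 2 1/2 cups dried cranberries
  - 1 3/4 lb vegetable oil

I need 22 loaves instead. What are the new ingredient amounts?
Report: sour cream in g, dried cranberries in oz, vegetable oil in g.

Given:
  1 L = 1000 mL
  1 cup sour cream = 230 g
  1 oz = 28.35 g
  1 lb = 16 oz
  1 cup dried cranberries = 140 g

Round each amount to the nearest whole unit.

Scaling factor: 22/5 = 4.4.
sour cream: 2.5 cup × 22/5 × 230 g/cup = 2530 g
dried cranberries: 2.5 cup × 22/5 × 140 g/cup ÷ 28.35 g/oz ≈ 54 oz
vegetable oil: 1.75 lb × 22/5 × 16 oz/lb × 28.35 g/oz ≈ 3493 g

sour cream: 2530 g; dried cranberries: 54 oz; vegetable oil: 3493 g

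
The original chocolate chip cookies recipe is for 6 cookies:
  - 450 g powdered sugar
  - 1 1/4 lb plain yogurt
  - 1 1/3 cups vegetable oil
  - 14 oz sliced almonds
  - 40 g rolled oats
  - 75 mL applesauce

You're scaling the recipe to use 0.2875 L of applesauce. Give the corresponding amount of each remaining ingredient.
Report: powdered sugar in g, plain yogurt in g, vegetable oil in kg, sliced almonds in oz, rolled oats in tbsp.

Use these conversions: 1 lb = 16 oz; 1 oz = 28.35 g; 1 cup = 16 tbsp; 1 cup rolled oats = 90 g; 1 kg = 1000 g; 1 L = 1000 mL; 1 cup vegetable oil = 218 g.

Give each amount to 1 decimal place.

The original recipe has 0.075 L of applesauce, so the scaling factor is 0.2875 ÷ 0.075 = 23/6.
powdered sugar: 450 g × 23/6 = 1725.0 g
plain yogurt: 1.25 lb × 23/6 × 16 oz/lb × 28.35 g/oz = 2173.5 g
vegetable oil: 4/3 cup × 23/6 × 218 g/cup ÷ 1000 g/kg ≈ 1.1 kg
sliced almonds: 14 oz × 23/6 ≈ 53.7 oz
rolled oats: 40 g × 23/6 ÷ 90 g/cup × 16 tbsp/cup ≈ 27.3 tbsp

powdered sugar: 1725.0 g; plain yogurt: 2173.5 g; vegetable oil: 1.1 kg; sliced almonds: 53.7 oz; rolled oats: 27.3 tbsp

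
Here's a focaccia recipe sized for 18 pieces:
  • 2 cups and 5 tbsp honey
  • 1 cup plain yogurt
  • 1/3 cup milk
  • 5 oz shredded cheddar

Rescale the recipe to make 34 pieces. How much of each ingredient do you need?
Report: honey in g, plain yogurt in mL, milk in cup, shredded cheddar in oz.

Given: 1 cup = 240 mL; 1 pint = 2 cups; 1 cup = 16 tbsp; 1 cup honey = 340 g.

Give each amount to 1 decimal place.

honey: 1485.1 g; plain yogurt: 453.3 mL; milk: 0.6 cup; shredded cheddar: 9.4 oz

Scaling factor: 34/18 = 17/9.
honey: (2 cup + 5 tbsp = 2.3125 cup) × 17/9 × 340 g/cup ≈ 1485.1 g
plain yogurt: 1 cup × 17/9 × 240 mL/cup ≈ 453.3 mL
milk: 1/3 cup × 17/9 ≈ 0.6 cup
shredded cheddar: 5 oz × 17/9 ≈ 9.4 oz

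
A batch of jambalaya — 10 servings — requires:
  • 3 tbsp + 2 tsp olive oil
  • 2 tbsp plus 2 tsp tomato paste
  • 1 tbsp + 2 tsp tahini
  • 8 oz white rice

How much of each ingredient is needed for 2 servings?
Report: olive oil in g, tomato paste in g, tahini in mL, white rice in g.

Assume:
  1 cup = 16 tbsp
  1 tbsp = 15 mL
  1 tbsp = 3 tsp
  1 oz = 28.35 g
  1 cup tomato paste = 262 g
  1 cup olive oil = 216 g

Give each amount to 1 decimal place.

Scaling factor: 2/10 = 1/5 = 0.2.
olive oil: (3 tbsp + 2 tsp = 11/3 tbsp) × 1/5 ÷ 16 tbsp/cup × 216 g/cup = 9.9 g
tomato paste: (2 tbsp + 2 tsp = 8/3 tbsp) × 1/5 ÷ 16 tbsp/cup × 262 g/cup ≈ 8.7 g
tahini: (1 tbsp + 2 tsp = 5/3 tbsp) × 1/5 × 15 mL/tbsp = 5.0 mL
white rice: 8 oz × 1/5 × 28.35 g/oz ≈ 45.4 g

olive oil: 9.9 g; tomato paste: 8.7 g; tahini: 5.0 mL; white rice: 45.4 g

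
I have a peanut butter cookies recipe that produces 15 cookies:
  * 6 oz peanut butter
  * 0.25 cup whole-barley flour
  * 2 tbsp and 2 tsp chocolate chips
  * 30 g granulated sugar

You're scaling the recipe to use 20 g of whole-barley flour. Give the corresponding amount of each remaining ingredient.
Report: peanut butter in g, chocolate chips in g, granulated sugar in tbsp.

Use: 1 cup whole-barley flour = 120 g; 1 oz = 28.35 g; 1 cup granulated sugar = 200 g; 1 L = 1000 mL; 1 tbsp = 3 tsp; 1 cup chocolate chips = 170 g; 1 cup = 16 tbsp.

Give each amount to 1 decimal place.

The original recipe has 30 g of whole-barley flour, so the scaling factor is 20 ÷ 30 = 2/3.
peanut butter: 6 oz × 2/3 × 28.35 g/oz = 113.4 g
chocolate chips: (2 tbsp + 2 tsp = 8/3 tbsp) × 2/3 ÷ 16 tbsp/cup × 170 g/cup ≈ 18.9 g
granulated sugar: 30 g × 2/3 ÷ 200 g/cup × 16 tbsp/cup = 1.6 tbsp

peanut butter: 113.4 g; chocolate chips: 18.9 g; granulated sugar: 1.6 tbsp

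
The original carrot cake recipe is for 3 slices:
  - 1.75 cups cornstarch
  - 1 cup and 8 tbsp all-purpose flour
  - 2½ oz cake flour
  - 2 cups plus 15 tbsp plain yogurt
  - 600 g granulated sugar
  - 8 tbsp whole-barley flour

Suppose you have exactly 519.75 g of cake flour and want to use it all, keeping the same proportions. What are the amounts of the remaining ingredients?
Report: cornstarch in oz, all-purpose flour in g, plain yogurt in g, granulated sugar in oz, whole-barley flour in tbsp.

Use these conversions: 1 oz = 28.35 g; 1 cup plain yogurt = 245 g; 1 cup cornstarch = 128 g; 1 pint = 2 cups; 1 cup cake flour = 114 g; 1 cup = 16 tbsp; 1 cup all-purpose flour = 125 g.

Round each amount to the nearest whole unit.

cornstarch: 58 oz; all-purpose flour: 1375 g; plain yogurt: 5278 g; granulated sugar: 155 oz; whole-barley flour: 59 tbsp

The original recipe has 70.875 g of cake flour, so the scaling factor is 519.75 ÷ 70.875 = 22/3.
cornstarch: 1.75 cup × 22/3 × 128 g/cup ÷ 28.35 g/oz ≈ 58 oz
all-purpose flour: (1 cup + 8 tbsp = 1.5 cup) × 22/3 × 125 g/cup = 1375 g
plain yogurt: (2 cup + 15 tbsp = 2.9375 cup) × 22/3 × 245 g/cup ≈ 5278 g
granulated sugar: 600 g × 22/3 ÷ 28.35 g/oz ≈ 155 oz
whole-barley flour: 8 tbsp × 22/3 ≈ 59 tbsp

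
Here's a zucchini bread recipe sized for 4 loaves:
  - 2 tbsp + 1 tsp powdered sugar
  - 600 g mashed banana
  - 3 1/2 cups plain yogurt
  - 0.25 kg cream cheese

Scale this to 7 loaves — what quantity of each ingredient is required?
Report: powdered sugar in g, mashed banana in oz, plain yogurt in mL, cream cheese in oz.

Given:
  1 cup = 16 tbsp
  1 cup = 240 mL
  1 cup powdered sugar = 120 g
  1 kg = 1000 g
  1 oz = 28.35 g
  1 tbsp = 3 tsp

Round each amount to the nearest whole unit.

Scaling factor: 7/4 = 1.75.
powdered sugar: (2 tbsp + 1 tsp = 7/3 tbsp) × 7/4 ÷ 16 tbsp/cup × 120 g/cup ≈ 31 g
mashed banana: 600 g × 7/4 ÷ 28.35 g/oz ≈ 37 oz
plain yogurt: 3.5 cup × 7/4 × 240 mL/cup = 1470 mL
cream cheese: 0.25 kg × 7/4 × 1000 g/kg ÷ 28.35 g/oz ≈ 15 oz

powdered sugar: 31 g; mashed banana: 37 oz; plain yogurt: 1470 mL; cream cheese: 15 oz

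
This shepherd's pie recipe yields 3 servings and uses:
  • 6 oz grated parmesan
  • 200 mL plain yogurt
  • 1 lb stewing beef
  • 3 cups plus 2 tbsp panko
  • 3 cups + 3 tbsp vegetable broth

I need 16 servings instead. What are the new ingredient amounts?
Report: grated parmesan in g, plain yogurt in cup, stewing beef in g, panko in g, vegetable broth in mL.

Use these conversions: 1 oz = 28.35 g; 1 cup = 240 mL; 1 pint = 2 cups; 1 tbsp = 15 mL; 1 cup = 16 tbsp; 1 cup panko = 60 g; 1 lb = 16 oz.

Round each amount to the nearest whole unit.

Scaling factor: 16/3.
grated parmesan: 6 oz × 16/3 × 28.35 g/oz ≈ 907 g
plain yogurt: 200 mL × 16/3 ÷ 240 mL/cup ≈ 4 cup
stewing beef: 1 lb × 16/3 × 16 oz/lb × 28.35 g/oz ≈ 2419 g
panko: (3 cup + 2 tbsp = 3.125 cup) × 16/3 × 60 g/cup = 1000 g
vegetable broth: (3 cup + 3 tbsp = 3.1875 cup) × 16/3 × 240 mL/cup = 4080 mL

grated parmesan: 907 g; plain yogurt: 4 cup; stewing beef: 2419 g; panko: 1000 g; vegetable broth: 4080 mL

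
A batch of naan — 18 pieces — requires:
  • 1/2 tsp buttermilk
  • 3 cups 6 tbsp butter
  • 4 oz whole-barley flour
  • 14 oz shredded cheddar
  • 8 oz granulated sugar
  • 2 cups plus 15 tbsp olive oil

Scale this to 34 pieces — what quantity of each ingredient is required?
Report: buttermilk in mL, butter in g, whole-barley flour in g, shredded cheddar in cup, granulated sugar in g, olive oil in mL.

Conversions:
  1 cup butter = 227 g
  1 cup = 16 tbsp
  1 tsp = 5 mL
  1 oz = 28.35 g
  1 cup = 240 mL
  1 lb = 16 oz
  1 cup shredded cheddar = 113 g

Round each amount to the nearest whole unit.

Scaling factor: 34/18 = 17/9.
buttermilk: 0.5 tsp × 17/9 × 5 mL/tsp ≈ 5 mL
butter: (3 cup + 6 tbsp = 3.375 cup) × 17/9 × 227 g/cup ≈ 1447 g
whole-barley flour: 4 oz × 17/9 × 28.35 g/oz ≈ 214 g
shredded cheddar: 14 oz × 17/9 × 28.35 g/oz ÷ 113 g/cup ≈ 7 cup
granulated sugar: 8 oz × 17/9 × 28.35 g/oz ≈ 428 g
olive oil: (2 cup + 15 tbsp = 2.9375 cup) × 17/9 × 240 mL/cup ≈ 1332 mL

buttermilk: 5 mL; butter: 1447 g; whole-barley flour: 214 g; shredded cheddar: 7 cup; granulated sugar: 428 g; olive oil: 1332 mL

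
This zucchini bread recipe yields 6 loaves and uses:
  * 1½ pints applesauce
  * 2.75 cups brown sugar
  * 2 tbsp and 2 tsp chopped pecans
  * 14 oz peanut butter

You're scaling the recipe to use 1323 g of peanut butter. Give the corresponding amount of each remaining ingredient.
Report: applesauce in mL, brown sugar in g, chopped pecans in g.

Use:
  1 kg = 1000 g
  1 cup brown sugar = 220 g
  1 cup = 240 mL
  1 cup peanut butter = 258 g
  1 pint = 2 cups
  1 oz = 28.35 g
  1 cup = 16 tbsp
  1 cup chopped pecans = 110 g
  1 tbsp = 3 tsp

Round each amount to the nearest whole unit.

The original recipe has 396.9 g of peanut butter, so the scaling factor is 1323 ÷ 396.9 = 10/3.
applesauce: 1.5 pint × 10/3 × 2 cup/pint × 240 mL/cup = 2400 mL
brown sugar: 2.75 cup × 10/3 × 220 g/cup ≈ 2017 g
chopped pecans: (2 tbsp + 2 tsp = 8/3 tbsp) × 10/3 ÷ 16 tbsp/cup × 110 g/cup ≈ 61 g

applesauce: 2400 mL; brown sugar: 2017 g; chopped pecans: 61 g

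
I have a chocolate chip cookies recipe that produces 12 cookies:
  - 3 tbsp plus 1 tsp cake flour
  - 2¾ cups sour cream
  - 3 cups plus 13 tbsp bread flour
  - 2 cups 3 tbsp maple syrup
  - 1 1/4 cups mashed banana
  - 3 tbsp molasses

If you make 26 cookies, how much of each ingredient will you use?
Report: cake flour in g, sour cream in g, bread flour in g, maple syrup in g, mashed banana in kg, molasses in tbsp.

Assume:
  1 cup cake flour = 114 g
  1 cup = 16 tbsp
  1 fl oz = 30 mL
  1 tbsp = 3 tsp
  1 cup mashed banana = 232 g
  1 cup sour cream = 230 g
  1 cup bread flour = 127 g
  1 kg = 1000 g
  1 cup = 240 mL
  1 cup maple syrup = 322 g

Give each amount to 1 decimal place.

Scaling factor: 26/12 = 13/6.
cake flour: (3 tbsp + 1 tsp = 10/3 tbsp) × 13/6 ÷ 16 tbsp/cup × 114 g/cup ≈ 51.5 g
sour cream: 2.75 cup × 13/6 × 230 g/cup ≈ 1370.4 g
bread flour: (3 cup + 13 tbsp = 3.8125 cup) × 13/6 × 127 g/cup ≈ 1049.1 g
maple syrup: (2 cup + 3 tbsp = 2.1875 cup) × 13/6 × 322 g/cup ≈ 1526.1 g
mashed banana: 1.25 cup × 13/6 × 232 g/cup ÷ 1000 g/kg ≈ 0.6 kg
molasses: 3 tbsp × 13/6 = 6.5 tbsp

cake flour: 51.5 g; sour cream: 1370.4 g; bread flour: 1049.1 g; maple syrup: 1526.1 g; mashed banana: 0.6 kg; molasses: 6.5 tbsp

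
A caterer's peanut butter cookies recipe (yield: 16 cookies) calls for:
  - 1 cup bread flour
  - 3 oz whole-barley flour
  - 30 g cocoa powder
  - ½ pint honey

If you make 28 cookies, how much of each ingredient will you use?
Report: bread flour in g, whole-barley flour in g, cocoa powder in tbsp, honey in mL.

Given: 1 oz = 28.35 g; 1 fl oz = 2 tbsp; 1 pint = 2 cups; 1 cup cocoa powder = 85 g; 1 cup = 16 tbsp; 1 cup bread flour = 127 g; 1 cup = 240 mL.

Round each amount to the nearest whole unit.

Scaling factor: 28/16 = 7/4 = 1.75.
bread flour: 1 cup × 7/4 × 127 g/cup ≈ 222 g
whole-barley flour: 3 oz × 7/4 × 28.35 g/oz ≈ 149 g
cocoa powder: 30 g × 7/4 ÷ 85 g/cup × 16 tbsp/cup ≈ 10 tbsp
honey: 0.5 pint × 7/4 × 2 cup/pint × 240 mL/cup = 420 mL

bread flour: 222 g; whole-barley flour: 149 g; cocoa powder: 10 tbsp; honey: 420 mL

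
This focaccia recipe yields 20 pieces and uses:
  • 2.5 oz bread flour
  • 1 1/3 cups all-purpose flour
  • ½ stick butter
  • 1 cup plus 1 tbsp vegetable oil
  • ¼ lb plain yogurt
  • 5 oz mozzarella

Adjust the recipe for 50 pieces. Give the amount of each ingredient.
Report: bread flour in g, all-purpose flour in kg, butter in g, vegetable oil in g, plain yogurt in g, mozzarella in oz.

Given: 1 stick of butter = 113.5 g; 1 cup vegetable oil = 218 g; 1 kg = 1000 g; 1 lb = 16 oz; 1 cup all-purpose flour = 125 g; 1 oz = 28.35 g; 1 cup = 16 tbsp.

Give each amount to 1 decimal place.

bread flour: 177.2 g; all-purpose flour: 0.4 kg; butter: 141.9 g; vegetable oil: 579.1 g; plain yogurt: 283.5 g; mozzarella: 12.5 oz

Scaling factor: 50/20 = 5/2 = 2.5.
bread flour: 2.5 oz × 5/2 × 28.35 g/oz ≈ 177.2 g
all-purpose flour: 4/3 cup × 5/2 × 125 g/cup ÷ 1000 g/kg ≈ 0.4 kg
butter: 0.5 stick × 5/2 × 113.5 g/stick ≈ 141.9 g
vegetable oil: (1 cup + 1 tbsp = 1.0625 cup) × 5/2 × 218 g/cup ≈ 579.1 g
plain yogurt: 0.25 lb × 5/2 × 16 oz/lb × 28.35 g/oz = 283.5 g
mozzarella: 5 oz × 5/2 = 12.5 oz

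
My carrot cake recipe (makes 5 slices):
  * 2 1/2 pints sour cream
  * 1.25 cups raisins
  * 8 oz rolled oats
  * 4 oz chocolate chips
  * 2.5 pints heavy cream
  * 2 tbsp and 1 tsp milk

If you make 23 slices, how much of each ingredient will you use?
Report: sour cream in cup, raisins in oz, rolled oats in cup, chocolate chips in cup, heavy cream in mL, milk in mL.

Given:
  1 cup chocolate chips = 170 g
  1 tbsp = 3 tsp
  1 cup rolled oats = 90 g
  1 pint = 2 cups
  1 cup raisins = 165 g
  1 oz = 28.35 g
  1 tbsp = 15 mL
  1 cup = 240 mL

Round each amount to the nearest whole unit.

Scaling factor: 23/5 = 4.6.
sour cream: 2.5 pint × 23/5 × 2 cup/pint = 23 cup
raisins: 1.25 cup × 23/5 × 165 g/cup ÷ 28.35 g/oz ≈ 33 oz
rolled oats: 8 oz × 23/5 × 28.35 g/oz ÷ 90 g/cup ≈ 12 cup
chocolate chips: 4 oz × 23/5 × 28.35 g/oz ÷ 170 g/cup ≈ 3 cup
heavy cream: 2.5 pint × 23/5 × 2 cup/pint × 240 mL/cup = 5520 mL
milk: (2 tbsp + 1 tsp = 7/3 tbsp) × 23/5 × 15 mL/tbsp = 161 mL

sour cream: 23 cup; raisins: 33 oz; rolled oats: 12 cup; chocolate chips: 3 cup; heavy cream: 5520 mL; milk: 161 mL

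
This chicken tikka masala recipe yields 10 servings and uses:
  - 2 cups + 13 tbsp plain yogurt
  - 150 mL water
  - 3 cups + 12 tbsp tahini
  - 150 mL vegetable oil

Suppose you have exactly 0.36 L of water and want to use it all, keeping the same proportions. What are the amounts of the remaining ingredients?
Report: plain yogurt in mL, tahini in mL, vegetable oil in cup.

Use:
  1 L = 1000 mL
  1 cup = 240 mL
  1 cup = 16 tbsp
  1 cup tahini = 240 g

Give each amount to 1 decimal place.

plain yogurt: 1620.0 mL; tahini: 2160.0 mL; vegetable oil: 1.5 cup

The original recipe has 0.15 L of water, so the scaling factor is 0.36 ÷ 0.15 = 12/5 = 2.4.
plain yogurt: (2 cup + 13 tbsp = 2.8125 cup) × 12/5 × 240 mL/cup = 1620.0 mL
tahini: (3 cup + 12 tbsp = 3.75 cup) × 12/5 × 240 mL/cup = 2160.0 mL
vegetable oil: 150 mL × 12/5 ÷ 240 mL/cup = 1.5 cup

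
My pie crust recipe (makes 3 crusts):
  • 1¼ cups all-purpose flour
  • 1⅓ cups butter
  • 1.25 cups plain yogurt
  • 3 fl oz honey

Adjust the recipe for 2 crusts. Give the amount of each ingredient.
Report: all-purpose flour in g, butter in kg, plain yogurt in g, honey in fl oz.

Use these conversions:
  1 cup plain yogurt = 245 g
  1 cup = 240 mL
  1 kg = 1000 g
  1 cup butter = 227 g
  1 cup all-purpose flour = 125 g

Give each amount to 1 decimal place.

all-purpose flour: 104.2 g; butter: 0.2 kg; plain yogurt: 204.2 g; honey: 2.0 fl oz

Scaling factor: 2/3.
all-purpose flour: 1.25 cup × 2/3 × 125 g/cup ≈ 104.2 g
butter: 4/3 cup × 2/3 × 227 g/cup ÷ 1000 g/kg ≈ 0.2 kg
plain yogurt: 1.25 cup × 2/3 × 245 g/cup ≈ 204.2 g
honey: 3 fl oz × 2/3 = 2.0 fl oz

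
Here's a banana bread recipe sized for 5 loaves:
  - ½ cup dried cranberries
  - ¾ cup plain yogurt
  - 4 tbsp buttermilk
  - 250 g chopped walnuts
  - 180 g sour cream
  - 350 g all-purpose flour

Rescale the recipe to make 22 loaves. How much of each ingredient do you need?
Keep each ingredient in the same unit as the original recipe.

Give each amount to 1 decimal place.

dried cranberries: 2.2 cup; plain yogurt: 3.3 cup; buttermilk: 17.6 tbsp; chopped walnuts: 1100.0 g; sour cream: 792.0 g; all-purpose flour: 1540.0 g

Scaling factor: 22/5 = 4.4.
dried cranberries: 0.5 cup × 22/5 = 2.2 cup
plain yogurt: 0.75 cup × 22/5 = 3.3 cup
buttermilk: 4 tbsp × 22/5 = 17.6 tbsp
chopped walnuts: 250 g × 22/5 = 1100.0 g
sour cream: 180 g × 22/5 = 792.0 g
all-purpose flour: 350 g × 22/5 = 1540.0 g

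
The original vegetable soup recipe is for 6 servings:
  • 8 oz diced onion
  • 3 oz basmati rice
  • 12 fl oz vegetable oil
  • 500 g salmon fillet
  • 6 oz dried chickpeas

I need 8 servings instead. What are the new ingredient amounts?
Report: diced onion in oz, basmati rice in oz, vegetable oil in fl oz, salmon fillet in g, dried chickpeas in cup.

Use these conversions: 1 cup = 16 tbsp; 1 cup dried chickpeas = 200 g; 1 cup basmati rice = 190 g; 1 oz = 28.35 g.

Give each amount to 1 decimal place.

Scaling factor: 8/6 = 4/3.
diced onion: 8 oz × 4/3 ≈ 10.7 oz
basmati rice: 3 oz × 4/3 = 4.0 oz
vegetable oil: 12 fl oz × 4/3 = 16.0 fl oz
salmon fillet: 500 g × 4/3 ≈ 666.7 g
dried chickpeas: 6 oz × 4/3 × 28.35 g/oz ÷ 200 g/cup ≈ 1.1 cup

diced onion: 10.7 oz; basmati rice: 4.0 oz; vegetable oil: 16.0 fl oz; salmon fillet: 666.7 g; dried chickpeas: 1.1 cup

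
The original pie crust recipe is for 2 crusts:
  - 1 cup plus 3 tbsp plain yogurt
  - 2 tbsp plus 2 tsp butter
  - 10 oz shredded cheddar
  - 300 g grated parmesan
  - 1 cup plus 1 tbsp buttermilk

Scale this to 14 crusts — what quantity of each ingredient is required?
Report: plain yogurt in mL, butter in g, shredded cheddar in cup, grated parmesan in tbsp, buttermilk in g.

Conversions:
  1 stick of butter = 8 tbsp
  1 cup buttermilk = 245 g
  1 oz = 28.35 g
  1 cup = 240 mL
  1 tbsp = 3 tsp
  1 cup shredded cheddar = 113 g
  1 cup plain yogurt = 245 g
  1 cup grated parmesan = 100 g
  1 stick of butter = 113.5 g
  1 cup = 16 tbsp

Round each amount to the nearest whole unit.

plain yogurt: 1995 mL; butter: 265 g; shredded cheddar: 18 cup; grated parmesan: 336 tbsp; buttermilk: 1822 g

Scaling factor: 14/2 = 7.
plain yogurt: (1 cup + 3 tbsp = 1.1875 cup) × 7 × 240 mL/cup = 1995 mL
butter: (2 tbsp + 2 tsp = 8/3 tbsp) × 7 ÷ 8 tbsp/stick × 113.5 g/stick ≈ 265 g
shredded cheddar: 10 oz × 7 × 28.35 g/oz ÷ 113 g/cup ≈ 18 cup
grated parmesan: 300 g × 7 ÷ 100 g/cup × 16 tbsp/cup = 336 tbsp
buttermilk: (1 cup + 1 tbsp = 1.0625 cup) × 7 × 245 g/cup ≈ 1822 g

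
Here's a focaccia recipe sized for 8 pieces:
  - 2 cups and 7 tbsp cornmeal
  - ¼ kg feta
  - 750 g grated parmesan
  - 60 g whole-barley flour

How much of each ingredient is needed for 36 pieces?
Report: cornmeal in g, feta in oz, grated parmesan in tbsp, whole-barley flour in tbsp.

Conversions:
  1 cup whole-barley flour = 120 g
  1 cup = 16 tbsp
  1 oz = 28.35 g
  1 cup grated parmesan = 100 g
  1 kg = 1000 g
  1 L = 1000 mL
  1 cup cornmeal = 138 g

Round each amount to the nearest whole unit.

Scaling factor: 36/8 = 9/2 = 4.5.
cornmeal: (2 cup + 7 tbsp = 2.4375 cup) × 9/2 × 138 g/cup ≈ 1514 g
feta: 0.25 kg × 9/2 × 1000 g/kg ÷ 28.35 g/oz ≈ 40 oz
grated parmesan: 750 g × 9/2 ÷ 100 g/cup × 16 tbsp/cup = 540 tbsp
whole-barley flour: 60 g × 9/2 ÷ 120 g/cup × 16 tbsp/cup = 36 tbsp

cornmeal: 1514 g; feta: 40 oz; grated parmesan: 540 tbsp; whole-barley flour: 36 tbsp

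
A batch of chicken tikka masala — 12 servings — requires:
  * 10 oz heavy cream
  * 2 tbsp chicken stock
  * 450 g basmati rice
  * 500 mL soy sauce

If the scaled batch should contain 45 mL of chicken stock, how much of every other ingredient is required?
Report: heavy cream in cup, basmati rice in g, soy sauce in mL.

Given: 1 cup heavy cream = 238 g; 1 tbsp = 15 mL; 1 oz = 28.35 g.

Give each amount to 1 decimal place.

heavy cream: 1.8 cup; basmati rice: 675.0 g; soy sauce: 750.0 mL

The original recipe has 30 mL of chicken stock, so the scaling factor is 45 ÷ 30 = 3/2 = 1.5.
heavy cream: 10 oz × 3/2 × 28.35 g/oz ÷ 238 g/cup ≈ 1.8 cup
basmati rice: 450 g × 3/2 = 675.0 g
soy sauce: 500 mL × 3/2 = 750.0 mL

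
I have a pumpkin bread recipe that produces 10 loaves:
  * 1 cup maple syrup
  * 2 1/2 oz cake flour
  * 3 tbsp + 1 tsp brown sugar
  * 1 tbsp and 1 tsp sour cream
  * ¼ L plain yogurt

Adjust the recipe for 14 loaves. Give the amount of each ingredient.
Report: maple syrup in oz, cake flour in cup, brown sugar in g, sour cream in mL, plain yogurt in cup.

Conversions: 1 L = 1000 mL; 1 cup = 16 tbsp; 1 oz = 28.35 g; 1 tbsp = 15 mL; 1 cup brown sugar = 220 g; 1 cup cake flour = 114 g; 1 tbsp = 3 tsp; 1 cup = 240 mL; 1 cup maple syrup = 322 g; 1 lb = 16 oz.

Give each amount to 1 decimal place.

maple syrup: 15.9 oz; cake flour: 0.9 cup; brown sugar: 64.2 g; sour cream: 28.0 mL; plain yogurt: 1.5 cup

Scaling factor: 14/10 = 7/5 = 1.4.
maple syrup: 1 cup × 7/5 × 322 g/cup ÷ 28.35 g/oz ≈ 15.9 oz
cake flour: 2.5 oz × 7/5 × 28.35 g/oz ÷ 114 g/cup ≈ 0.9 cup
brown sugar: (3 tbsp + 1 tsp = 10/3 tbsp) × 7/5 ÷ 16 tbsp/cup × 220 g/cup ≈ 64.2 g
sour cream: (1 tbsp + 1 tsp = 4/3 tbsp) × 7/5 × 15 mL/tbsp = 28.0 mL
plain yogurt: 0.25 L × 7/5 × 1000 mL/L ÷ 240 mL/cup ≈ 1.5 cup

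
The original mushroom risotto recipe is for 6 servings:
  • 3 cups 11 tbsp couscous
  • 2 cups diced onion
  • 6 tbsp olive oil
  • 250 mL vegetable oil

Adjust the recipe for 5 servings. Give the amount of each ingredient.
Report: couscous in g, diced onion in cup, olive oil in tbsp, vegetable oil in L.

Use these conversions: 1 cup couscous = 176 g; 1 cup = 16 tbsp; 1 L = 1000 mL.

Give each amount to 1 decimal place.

couscous: 540.8 g; diced onion: 1.7 cup; olive oil: 5.0 tbsp; vegetable oil: 0.2 L

Scaling factor: 5/6.
couscous: (3 cup + 11 tbsp = 3.6875 cup) × 5/6 × 176 g/cup ≈ 540.8 g
diced onion: 2 cup × 5/6 ≈ 1.7 cup
olive oil: 6 tbsp × 5/6 = 5.0 tbsp
vegetable oil: 250 mL × 5/6 ÷ 1000 mL/L ≈ 0.2 L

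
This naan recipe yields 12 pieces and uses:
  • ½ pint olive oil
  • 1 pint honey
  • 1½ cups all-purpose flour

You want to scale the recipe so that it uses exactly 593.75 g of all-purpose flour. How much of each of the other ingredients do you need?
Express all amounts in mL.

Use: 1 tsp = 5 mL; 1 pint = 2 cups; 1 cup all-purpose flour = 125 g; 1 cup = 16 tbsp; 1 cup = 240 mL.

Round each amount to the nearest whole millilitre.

The original recipe has 187.5 g of all-purpose flour, so the scaling factor is 593.75 ÷ 187.5 = 19/6.
olive oil: 0.5 pint × 19/6 × 2 cup/pint × 240 mL/cup = 760 mL
honey: 1 pint × 19/6 × 2 cup/pint × 240 mL/cup = 1520 mL

olive oil: 760 mL; honey: 1520 mL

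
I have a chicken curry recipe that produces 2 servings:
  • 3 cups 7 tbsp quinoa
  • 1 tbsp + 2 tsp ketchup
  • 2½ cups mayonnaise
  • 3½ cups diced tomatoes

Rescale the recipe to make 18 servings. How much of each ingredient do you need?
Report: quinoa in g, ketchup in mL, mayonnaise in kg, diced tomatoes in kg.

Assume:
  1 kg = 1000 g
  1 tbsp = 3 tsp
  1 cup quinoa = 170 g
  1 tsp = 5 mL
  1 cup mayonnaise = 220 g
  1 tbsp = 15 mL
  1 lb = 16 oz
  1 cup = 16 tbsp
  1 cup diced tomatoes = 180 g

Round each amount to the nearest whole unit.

Scaling factor: 18/2 = 9.
quinoa: (3 cup + 7 tbsp = 3.4375 cup) × 9 × 170 g/cup ≈ 5259 g
ketchup: (1 tbsp + 2 tsp = 5/3 tbsp) × 9 × 15 mL/tbsp = 225 mL
mayonnaise: 2.5 cup × 9 × 220 g/cup ÷ 1000 g/kg ≈ 5 kg
diced tomatoes: 3.5 cup × 9 × 180 g/cup ÷ 1000 g/kg ≈ 6 kg

quinoa: 5259 g; ketchup: 225 mL; mayonnaise: 5 kg; diced tomatoes: 6 kg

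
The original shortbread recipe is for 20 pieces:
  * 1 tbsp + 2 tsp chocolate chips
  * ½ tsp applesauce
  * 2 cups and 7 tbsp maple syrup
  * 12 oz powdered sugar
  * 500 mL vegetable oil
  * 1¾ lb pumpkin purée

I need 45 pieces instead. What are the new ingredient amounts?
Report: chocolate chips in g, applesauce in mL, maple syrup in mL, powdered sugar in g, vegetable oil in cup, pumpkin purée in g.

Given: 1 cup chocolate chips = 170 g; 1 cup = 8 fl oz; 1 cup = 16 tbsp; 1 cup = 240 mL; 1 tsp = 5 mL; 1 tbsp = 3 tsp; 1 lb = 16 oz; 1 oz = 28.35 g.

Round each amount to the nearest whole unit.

Scaling factor: 45/20 = 9/4 = 2.25.
chocolate chips: (1 tbsp + 2 tsp = 5/3 tbsp) × 9/4 ÷ 16 tbsp/cup × 170 g/cup ≈ 40 g
applesauce: 0.5 tsp × 9/4 × 5 mL/tsp ≈ 6 mL
maple syrup: (2 cup + 7 tbsp = 2.4375 cup) × 9/4 × 240 mL/cup ≈ 1316 mL
powdered sugar: 12 oz × 9/4 × 28.35 g/oz ≈ 765 g
vegetable oil: 500 mL × 9/4 ÷ 240 mL/cup ≈ 5 cup
pumpkin purée: 1.75 lb × 9/4 × 16 oz/lb × 28.35 g/oz ≈ 1786 g

chocolate chips: 40 g; applesauce: 6 mL; maple syrup: 1316 mL; powdered sugar: 765 g; vegetable oil: 5 cup; pumpkin purée: 1786 g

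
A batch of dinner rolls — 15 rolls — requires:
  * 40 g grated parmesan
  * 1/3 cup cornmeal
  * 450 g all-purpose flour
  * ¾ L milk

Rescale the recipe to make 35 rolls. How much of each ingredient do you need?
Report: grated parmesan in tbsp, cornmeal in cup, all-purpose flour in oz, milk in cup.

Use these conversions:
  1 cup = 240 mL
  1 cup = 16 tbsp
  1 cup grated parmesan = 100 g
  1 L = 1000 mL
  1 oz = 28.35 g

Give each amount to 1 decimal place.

Scaling factor: 35/15 = 7/3.
grated parmesan: 40 g × 7/3 ÷ 100 g/cup × 16 tbsp/cup ≈ 14.9 tbsp
cornmeal: 1/3 cup × 7/3 ≈ 0.8 cup
all-purpose flour: 450 g × 7/3 ÷ 28.35 g/oz ≈ 37.0 oz
milk: 0.75 L × 7/3 × 1000 mL/L ÷ 240 mL/cup ≈ 7.3 cup

grated parmesan: 14.9 tbsp; cornmeal: 0.8 cup; all-purpose flour: 37.0 oz; milk: 7.3 cup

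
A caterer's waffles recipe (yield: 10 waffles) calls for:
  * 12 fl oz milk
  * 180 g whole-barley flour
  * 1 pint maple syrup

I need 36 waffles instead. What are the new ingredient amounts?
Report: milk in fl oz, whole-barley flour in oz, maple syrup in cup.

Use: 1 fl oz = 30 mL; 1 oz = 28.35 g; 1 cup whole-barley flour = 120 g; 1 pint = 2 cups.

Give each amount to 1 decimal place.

milk: 43.2 fl oz; whole-barley flour: 22.9 oz; maple syrup: 7.2 cup

Scaling factor: 36/10 = 18/5 = 3.6.
milk: 12 fl oz × 18/5 = 43.2 fl oz
whole-barley flour: 180 g × 18/5 ÷ 28.35 g/oz ≈ 22.9 oz
maple syrup: 1 pint × 18/5 × 2 cup/pint = 7.2 cup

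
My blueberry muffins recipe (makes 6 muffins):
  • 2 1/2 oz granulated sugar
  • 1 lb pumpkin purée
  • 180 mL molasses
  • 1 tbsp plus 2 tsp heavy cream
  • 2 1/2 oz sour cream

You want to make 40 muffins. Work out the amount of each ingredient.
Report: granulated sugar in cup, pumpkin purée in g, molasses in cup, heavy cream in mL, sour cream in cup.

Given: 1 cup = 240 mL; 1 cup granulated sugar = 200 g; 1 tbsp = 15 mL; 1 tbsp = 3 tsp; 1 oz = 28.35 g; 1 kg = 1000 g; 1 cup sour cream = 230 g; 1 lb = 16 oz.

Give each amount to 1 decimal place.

granulated sugar: 2.4 cup; pumpkin purée: 3024.0 g; molasses: 5.0 cup; heavy cream: 166.7 mL; sour cream: 2.1 cup

Scaling factor: 40/6 = 20/3.
granulated sugar: 2.5 oz × 20/3 × 28.35 g/oz ÷ 200 g/cup ≈ 2.4 cup
pumpkin purée: 1 lb × 20/3 × 16 oz/lb × 28.35 g/oz = 3024.0 g
molasses: 180 mL × 20/3 ÷ 240 mL/cup = 5.0 cup
heavy cream: (1 tbsp + 2 tsp = 5/3 tbsp) × 20/3 × 15 mL/tbsp ≈ 166.7 mL
sour cream: 2.5 oz × 20/3 × 28.35 g/oz ÷ 230 g/cup ≈ 2.1 cup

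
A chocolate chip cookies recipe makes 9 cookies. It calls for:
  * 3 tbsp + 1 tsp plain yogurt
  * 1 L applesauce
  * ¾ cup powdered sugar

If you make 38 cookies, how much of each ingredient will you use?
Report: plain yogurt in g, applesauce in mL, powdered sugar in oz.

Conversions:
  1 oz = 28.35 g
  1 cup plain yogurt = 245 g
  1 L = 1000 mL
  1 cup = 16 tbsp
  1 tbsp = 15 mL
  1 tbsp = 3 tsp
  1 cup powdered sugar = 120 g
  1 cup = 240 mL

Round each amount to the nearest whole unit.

Scaling factor: 38/9.
plain yogurt: (3 tbsp + 1 tsp = 10/3 tbsp) × 38/9 ÷ 16 tbsp/cup × 245 g/cup ≈ 216 g
applesauce: 1 L × 38/9 × 1000 mL/L ≈ 4222 mL
powdered sugar: 0.75 cup × 38/9 × 120 g/cup ÷ 28.35 g/oz ≈ 13 oz

plain yogurt: 216 g; applesauce: 4222 mL; powdered sugar: 13 oz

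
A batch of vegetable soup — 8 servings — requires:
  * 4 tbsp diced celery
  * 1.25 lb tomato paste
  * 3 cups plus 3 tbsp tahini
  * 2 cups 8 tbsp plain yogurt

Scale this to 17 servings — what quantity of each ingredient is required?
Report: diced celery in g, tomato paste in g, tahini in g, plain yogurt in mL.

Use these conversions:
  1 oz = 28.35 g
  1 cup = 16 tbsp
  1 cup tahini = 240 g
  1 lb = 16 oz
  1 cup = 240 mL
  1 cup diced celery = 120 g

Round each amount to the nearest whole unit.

diced celery: 64 g; tomato paste: 1205 g; tahini: 1626 g; plain yogurt: 1275 mL

Scaling factor: 17/8 = 2.125.
diced celery: 4 tbsp × 17/8 ÷ 16 tbsp/cup × 120 g/cup ≈ 64 g
tomato paste: 1.25 lb × 17/8 × 16 oz/lb × 28.35 g/oz ≈ 1205 g
tahini: (3 cup + 3 tbsp = 3.1875 cup) × 17/8 × 240 g/cup ≈ 1626 g
plain yogurt: (2 cup + 8 tbsp = 2.5 cup) × 17/8 × 240 mL/cup = 1275 mL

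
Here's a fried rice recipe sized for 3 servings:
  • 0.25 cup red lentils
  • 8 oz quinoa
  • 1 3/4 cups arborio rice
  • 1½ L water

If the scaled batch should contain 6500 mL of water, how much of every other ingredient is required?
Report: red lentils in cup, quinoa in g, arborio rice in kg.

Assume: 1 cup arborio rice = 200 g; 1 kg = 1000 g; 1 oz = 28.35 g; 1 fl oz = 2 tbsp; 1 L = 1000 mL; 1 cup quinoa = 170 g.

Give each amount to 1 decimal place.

red lentils: 1.1 cup; quinoa: 982.8 g; arborio rice: 1.5 kg

The original recipe has 1500 mL of water, so the scaling factor is 6500 ÷ 1500 = 13/3.
red lentils: 0.25 cup × 13/3 ≈ 1.1 cup
quinoa: 8 oz × 13/3 × 28.35 g/oz = 982.8 g
arborio rice: 1.75 cup × 13/3 × 200 g/cup ÷ 1000 g/kg ≈ 1.5 kg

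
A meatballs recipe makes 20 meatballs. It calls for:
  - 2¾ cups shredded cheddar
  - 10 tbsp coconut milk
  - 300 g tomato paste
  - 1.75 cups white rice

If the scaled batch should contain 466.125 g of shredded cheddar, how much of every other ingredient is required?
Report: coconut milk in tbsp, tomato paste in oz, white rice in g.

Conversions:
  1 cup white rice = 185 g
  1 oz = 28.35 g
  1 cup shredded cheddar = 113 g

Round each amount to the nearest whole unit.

coconut milk: 15 tbsp; tomato paste: 16 oz; white rice: 486 g

The original recipe has 310.75 g of shredded cheddar, so the scaling factor is 466.125 ÷ 310.75 = 3/2 = 1.5.
coconut milk: 10 tbsp × 3/2 = 15 tbsp
tomato paste: 300 g × 3/2 ÷ 28.35 g/oz ≈ 16 oz
white rice: 1.75 cup × 3/2 × 185 g/cup ≈ 486 g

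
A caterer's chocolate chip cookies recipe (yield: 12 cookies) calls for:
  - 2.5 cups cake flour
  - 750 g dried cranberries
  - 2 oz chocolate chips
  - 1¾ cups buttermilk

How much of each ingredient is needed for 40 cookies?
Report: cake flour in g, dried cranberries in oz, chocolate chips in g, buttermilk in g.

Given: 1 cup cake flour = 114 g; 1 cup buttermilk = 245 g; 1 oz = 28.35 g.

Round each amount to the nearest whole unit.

cake flour: 950 g; dried cranberries: 88 oz; chocolate chips: 189 g; buttermilk: 1429 g

Scaling factor: 40/12 = 10/3.
cake flour: 2.5 cup × 10/3 × 114 g/cup = 950 g
dried cranberries: 750 g × 10/3 ÷ 28.35 g/oz ≈ 88 oz
chocolate chips: 2 oz × 10/3 × 28.35 g/oz = 189 g
buttermilk: 1.75 cup × 10/3 × 245 g/cup ≈ 1429 g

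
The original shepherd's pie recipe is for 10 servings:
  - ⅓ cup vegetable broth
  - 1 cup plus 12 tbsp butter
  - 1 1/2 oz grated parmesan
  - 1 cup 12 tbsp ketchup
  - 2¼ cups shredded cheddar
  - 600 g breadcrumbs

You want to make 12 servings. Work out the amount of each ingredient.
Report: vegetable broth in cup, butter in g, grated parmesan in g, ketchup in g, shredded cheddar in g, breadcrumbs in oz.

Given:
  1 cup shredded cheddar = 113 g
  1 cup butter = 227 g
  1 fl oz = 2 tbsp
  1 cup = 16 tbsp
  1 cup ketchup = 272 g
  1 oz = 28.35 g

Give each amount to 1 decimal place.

Scaling factor: 12/10 = 6/5 = 1.2.
vegetable broth: 1/3 cup × 6/5 = 0.4 cup
butter: (1 cup + 12 tbsp = 1.75 cup) × 6/5 × 227 g/cup = 476.7 g
grated parmesan: 1.5 oz × 6/5 × 28.35 g/oz ≈ 51.0 g
ketchup: (1 cup + 12 tbsp = 1.75 cup) × 6/5 × 272 g/cup = 571.2 g
shredded cheddar: 2.25 cup × 6/5 × 113 g/cup = 305.1 g
breadcrumbs: 600 g × 6/5 ÷ 28.35 g/oz ≈ 25.4 oz

vegetable broth: 0.4 cup; butter: 476.7 g; grated parmesan: 51.0 g; ketchup: 571.2 g; shredded cheddar: 305.1 g; breadcrumbs: 25.4 oz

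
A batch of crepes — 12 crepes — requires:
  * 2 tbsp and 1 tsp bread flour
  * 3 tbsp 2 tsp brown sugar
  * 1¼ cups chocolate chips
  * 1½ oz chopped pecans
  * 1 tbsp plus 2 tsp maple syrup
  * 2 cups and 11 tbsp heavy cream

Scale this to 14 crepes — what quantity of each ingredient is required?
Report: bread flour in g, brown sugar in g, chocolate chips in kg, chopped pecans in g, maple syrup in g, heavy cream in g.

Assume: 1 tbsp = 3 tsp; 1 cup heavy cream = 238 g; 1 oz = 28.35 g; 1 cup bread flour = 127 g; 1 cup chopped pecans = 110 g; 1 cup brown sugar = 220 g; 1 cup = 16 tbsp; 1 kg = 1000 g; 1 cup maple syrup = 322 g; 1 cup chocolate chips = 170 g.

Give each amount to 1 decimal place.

bread flour: 21.6 g; brown sugar: 58.8 g; chocolate chips: 0.2 kg; chopped pecans: 49.6 g; maple syrup: 39.1 g; heavy cream: 746.2 g

Scaling factor: 14/12 = 7/6.
bread flour: (2 tbsp + 1 tsp = 7/3 tbsp) × 7/6 ÷ 16 tbsp/cup × 127 g/cup ≈ 21.6 g
brown sugar: (3 tbsp + 2 tsp = 11/3 tbsp) × 7/6 ÷ 16 tbsp/cup × 220 g/cup ≈ 58.8 g
chocolate chips: 1.25 cup × 7/6 × 170 g/cup ÷ 1000 g/kg ≈ 0.2 kg
chopped pecans: 1.5 oz × 7/6 × 28.35 g/oz ≈ 49.6 g
maple syrup: (1 tbsp + 2 tsp = 5/3 tbsp) × 7/6 ÷ 16 tbsp/cup × 322 g/cup ≈ 39.1 g
heavy cream: (2 cup + 11 tbsp = 2.6875 cup) × 7/6 × 238 g/cup ≈ 746.2 g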